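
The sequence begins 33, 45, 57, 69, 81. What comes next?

Differences: 45 - 33 = 12
This is an arithmetic sequence with common difference d = 12.
Next term = 81 + 12 = 93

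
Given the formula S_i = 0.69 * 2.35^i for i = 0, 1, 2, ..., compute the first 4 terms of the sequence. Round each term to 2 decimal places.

This is a geometric sequence.
i=0: S_0 = 0.69 * 2.35^0 = 0.69
i=1: S_1 = 0.69 * 2.35^1 ≈ 1.62
i=2: S_2 = 0.69 * 2.35^2 ≈ 3.81
i=3: S_3 = 0.69 * 2.35^3 ≈ 8.95
The first 4 terms are: [0.69, 1.62, 3.81, 8.95]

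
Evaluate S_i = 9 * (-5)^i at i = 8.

S_8 = 9 * (-5)^8 = 9 * 390625 = 3515625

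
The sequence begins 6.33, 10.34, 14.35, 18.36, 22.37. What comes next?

Differences: 10.34 - 6.33 = 4.01
This is an arithmetic sequence with common difference d = 4.01.
Next term = 22.37 + 4.01 = 26.38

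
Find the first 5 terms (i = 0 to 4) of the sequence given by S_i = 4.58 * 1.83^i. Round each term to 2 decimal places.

This is a geometric sequence.
i=0: S_0 = 4.58 * 1.83^0 = 4.58
i=1: S_1 = 4.58 * 1.83^1 ≈ 8.38
i=2: S_2 = 4.58 * 1.83^2 ≈ 15.34
i=3: S_3 = 4.58 * 1.83^3 ≈ 28.07
i=4: S_4 = 4.58 * 1.83^4 ≈ 51.37
The first 5 terms are: [4.58, 8.38, 15.34, 28.07, 51.37]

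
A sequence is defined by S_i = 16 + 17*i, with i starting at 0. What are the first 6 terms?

This is an arithmetic sequence.
i=0: S_0 = 16 + 17*0 = 16
i=1: S_1 = 16 + 17*1 = 33
i=2: S_2 = 16 + 17*2 = 50
i=3: S_3 = 16 + 17*3 = 67
i=4: S_4 = 16 + 17*4 = 84
i=5: S_5 = 16 + 17*5 = 101
The first 6 terms are: [16, 33, 50, 67, 84, 101]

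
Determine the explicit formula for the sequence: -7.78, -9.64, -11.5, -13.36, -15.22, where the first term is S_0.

Check differences: -9.64 - -7.78 = -1.86
-11.5 - -9.64 = -1.86
Common difference d = -1.86.
First term a = -7.78.
Formula: S_i = -7.78 - 1.86*i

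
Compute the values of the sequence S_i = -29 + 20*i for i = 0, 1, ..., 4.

This is an arithmetic sequence.
i=0: S_0 = -29 + 20*0 = -29
i=1: S_1 = -29 + 20*1 = -9
i=2: S_2 = -29 + 20*2 = 11
i=3: S_3 = -29 + 20*3 = 31
i=4: S_4 = -29 + 20*4 = 51
The first 5 terms are: [-29, -9, 11, 31, 51]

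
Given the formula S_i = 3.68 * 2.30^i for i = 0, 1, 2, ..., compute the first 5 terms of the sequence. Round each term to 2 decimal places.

This is a geometric sequence.
i=0: S_0 = 3.68 * 2.3^0 = 3.68
i=1: S_1 = 3.68 * 2.3^1 ≈ 8.46
i=2: S_2 = 3.68 * 2.3^2 ≈ 19.47
i=3: S_3 = 3.68 * 2.3^3 ≈ 44.77
i=4: S_4 = 3.68 * 2.3^4 ≈ 102.98
The first 5 terms are: [3.68, 8.46, 19.47, 44.77, 102.98]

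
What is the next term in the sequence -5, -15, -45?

Ratios: -15 / -5 = 3.0
This is a geometric sequence with common ratio r = 3.
Next term = -45 * 3 = -135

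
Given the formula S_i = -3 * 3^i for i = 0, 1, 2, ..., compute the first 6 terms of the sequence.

This is a geometric sequence.
i=0: S_0 = -3 * 3^0 = -3
i=1: S_1 = -3 * 3^1 = -9
i=2: S_2 = -3 * 3^2 = -27
i=3: S_3 = -3 * 3^3 = -81
i=4: S_4 = -3 * 3^4 = -243
i=5: S_5 = -3 * 3^5 = -729
The first 6 terms are: [-3, -9, -27, -81, -243, -729]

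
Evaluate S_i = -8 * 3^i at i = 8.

S_8 = -8 * 3^8 = -8 * 6561 = -52488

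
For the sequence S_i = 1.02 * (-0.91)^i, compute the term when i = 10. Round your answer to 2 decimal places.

S_10 = 1.02 * (-0.91)^10 ≈ 1.02 * 0.3894 ≈ 0.4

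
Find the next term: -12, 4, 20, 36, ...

Differences: 4 - -12 = 16
This is an arithmetic sequence with common difference d = 16.
Next term = 36 + 16 = 52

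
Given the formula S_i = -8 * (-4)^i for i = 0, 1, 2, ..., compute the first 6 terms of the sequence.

This is a geometric sequence.
i=0: S_0 = -8 * (-4)^0 = -8
i=1: S_1 = -8 * (-4)^1 = 32
i=2: S_2 = -8 * (-4)^2 = -128
i=3: S_3 = -8 * (-4)^3 = 512
i=4: S_4 = -8 * (-4)^4 = -2048
i=5: S_5 = -8 * (-4)^5 = 8192
The first 6 terms are: [-8, 32, -128, 512, -2048, 8192]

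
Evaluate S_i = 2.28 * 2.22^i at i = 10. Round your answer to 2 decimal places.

S_10 = 2.28 * 2.22^10 ≈ 2.28 * 2907.5671 ≈ 6629.25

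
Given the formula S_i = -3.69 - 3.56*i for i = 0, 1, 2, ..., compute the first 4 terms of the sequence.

This is an arithmetic sequence.
i=0: S_0 = -3.69 + -3.56*0 = -3.69
i=1: S_1 = -3.69 + -3.56*1 = -7.25
i=2: S_2 = -3.69 + -3.56*2 = -10.81
i=3: S_3 = -3.69 + -3.56*3 = -14.37
The first 4 terms are: [-3.69, -7.25, -10.81, -14.37]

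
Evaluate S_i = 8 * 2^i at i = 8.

S_8 = 8 * 2^8 = 8 * 256 = 2048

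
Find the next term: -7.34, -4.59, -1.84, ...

Differences: -4.59 - -7.34 = 2.75
This is an arithmetic sequence with common difference d = 2.75.
Next term = -1.84 + 2.75 = 0.91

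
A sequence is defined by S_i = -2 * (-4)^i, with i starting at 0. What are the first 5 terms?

This is a geometric sequence.
i=0: S_0 = -2 * (-4)^0 = -2
i=1: S_1 = -2 * (-4)^1 = 8
i=2: S_2 = -2 * (-4)^2 = -32
i=3: S_3 = -2 * (-4)^3 = 128
i=4: S_4 = -2 * (-4)^4 = -512
The first 5 terms are: [-2, 8, -32, 128, -512]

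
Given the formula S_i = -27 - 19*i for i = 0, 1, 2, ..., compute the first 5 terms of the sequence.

This is an arithmetic sequence.
i=0: S_0 = -27 + -19*0 = -27
i=1: S_1 = -27 + -19*1 = -46
i=2: S_2 = -27 + -19*2 = -65
i=3: S_3 = -27 + -19*3 = -84
i=4: S_4 = -27 + -19*4 = -103
The first 5 terms are: [-27, -46, -65, -84, -103]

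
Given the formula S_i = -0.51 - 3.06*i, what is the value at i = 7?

S_7 = -0.51 + -3.06*7 = -0.51 + -21.42 = -21.93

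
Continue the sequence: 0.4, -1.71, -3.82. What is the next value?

Differences: -1.71 - 0.4 = -2.11
This is an arithmetic sequence with common difference d = -2.11.
Next term = -3.82 + -2.11 = -5.93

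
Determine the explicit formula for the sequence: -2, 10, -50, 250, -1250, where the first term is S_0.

Check ratios: 10 / -2 = -5.0
Common ratio r = -5.
First term a = -2.
Formula: S_i = -2 * (-5)^i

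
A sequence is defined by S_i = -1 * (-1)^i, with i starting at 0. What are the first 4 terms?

This is a geometric sequence.
i=0: S_0 = -1 * (-1)^0 = -1
i=1: S_1 = -1 * (-1)^1 = 1
i=2: S_2 = -1 * (-1)^2 = -1
i=3: S_3 = -1 * (-1)^3 = 1
The first 4 terms are: [-1, 1, -1, 1]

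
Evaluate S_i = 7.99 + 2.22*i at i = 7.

S_7 = 7.99 + 2.22*7 = 7.99 + 15.54 = 23.53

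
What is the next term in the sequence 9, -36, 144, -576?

Ratios: -36 / 9 = -4.0
This is a geometric sequence with common ratio r = -4.
Next term = -576 * -4 = 2304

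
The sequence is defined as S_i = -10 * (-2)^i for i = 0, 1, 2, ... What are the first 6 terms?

This is a geometric sequence.
i=0: S_0 = -10 * (-2)^0 = -10
i=1: S_1 = -10 * (-2)^1 = 20
i=2: S_2 = -10 * (-2)^2 = -40
i=3: S_3 = -10 * (-2)^3 = 80
i=4: S_4 = -10 * (-2)^4 = -160
i=5: S_5 = -10 * (-2)^5 = 320
The first 6 terms are: [-10, 20, -40, 80, -160, 320]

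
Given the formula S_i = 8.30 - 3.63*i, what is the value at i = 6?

S_6 = 8.3 + -3.63*6 = 8.3 + -21.78 = -13.48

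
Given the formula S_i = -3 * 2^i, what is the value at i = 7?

S_7 = -3 * 2^7 = -3 * 128 = -384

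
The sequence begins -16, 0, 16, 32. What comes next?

Differences: 0 - -16 = 16
This is an arithmetic sequence with common difference d = 16.
Next term = 32 + 16 = 48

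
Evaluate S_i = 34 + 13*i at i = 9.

S_9 = 34 + 13*9 = 34 + 117 = 151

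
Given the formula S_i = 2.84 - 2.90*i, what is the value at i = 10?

S_10 = 2.84 + -2.9*10 = 2.84 + -29.0 = -26.16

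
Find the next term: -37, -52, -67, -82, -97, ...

Differences: -52 - -37 = -15
This is an arithmetic sequence with common difference d = -15.
Next term = -97 + -15 = -112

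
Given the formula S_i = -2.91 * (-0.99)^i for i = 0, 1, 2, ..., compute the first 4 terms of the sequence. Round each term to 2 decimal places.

This is a geometric sequence.
i=0: S_0 = -2.91 * (-0.99)^0 = -2.91
i=1: S_1 = -2.91 * (-0.99)^1 ≈ 2.88
i=2: S_2 = -2.91 * (-0.99)^2 ≈ -2.85
i=3: S_3 = -2.91 * (-0.99)^3 ≈ 2.82
The first 4 terms are: [-2.91, 2.88, -2.85, 2.82]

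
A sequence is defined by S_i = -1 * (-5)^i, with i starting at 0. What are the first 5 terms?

This is a geometric sequence.
i=0: S_0 = -1 * (-5)^0 = -1
i=1: S_1 = -1 * (-5)^1 = 5
i=2: S_2 = -1 * (-5)^2 = -25
i=3: S_3 = -1 * (-5)^3 = 125
i=4: S_4 = -1 * (-5)^4 = -625
The first 5 terms are: [-1, 5, -25, 125, -625]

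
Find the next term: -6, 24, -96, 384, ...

Ratios: 24 / -6 = -4.0
This is a geometric sequence with common ratio r = -4.
Next term = 384 * -4 = -1536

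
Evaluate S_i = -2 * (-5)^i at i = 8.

S_8 = -2 * (-5)^8 = -2 * 390625 = -781250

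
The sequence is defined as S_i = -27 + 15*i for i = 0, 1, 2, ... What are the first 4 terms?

This is an arithmetic sequence.
i=0: S_0 = -27 + 15*0 = -27
i=1: S_1 = -27 + 15*1 = -12
i=2: S_2 = -27 + 15*2 = 3
i=3: S_3 = -27 + 15*3 = 18
The first 4 terms are: [-27, -12, 3, 18]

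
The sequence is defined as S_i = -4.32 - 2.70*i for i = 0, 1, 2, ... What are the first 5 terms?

This is an arithmetic sequence.
i=0: S_0 = -4.32 + -2.7*0 = -4.32
i=1: S_1 = -4.32 + -2.7*1 = -7.02
i=2: S_2 = -4.32 + -2.7*2 = -9.72
i=3: S_3 = -4.32 + -2.7*3 = -12.42
i=4: S_4 = -4.32 + -2.7*4 = -15.12
The first 5 terms are: [-4.32, -7.02, -9.72, -12.42, -15.12]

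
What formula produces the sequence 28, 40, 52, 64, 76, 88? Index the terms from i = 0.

Check differences: 40 - 28 = 12
52 - 40 = 12
Common difference d = 12.
First term a = 28.
Formula: S_i = 28 + 12*i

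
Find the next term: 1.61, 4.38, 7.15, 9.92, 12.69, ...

Differences: 4.38 - 1.61 = 2.77
This is an arithmetic sequence with common difference d = 2.77.
Next term = 12.69 + 2.77 = 15.46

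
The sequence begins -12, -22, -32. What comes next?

Differences: -22 - -12 = -10
This is an arithmetic sequence with common difference d = -10.
Next term = -32 + -10 = -42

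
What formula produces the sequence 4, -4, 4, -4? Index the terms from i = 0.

Check ratios: -4 / 4 = -1.0
Common ratio r = -1.
First term a = 4.
Formula: S_i = 4 * (-1)^i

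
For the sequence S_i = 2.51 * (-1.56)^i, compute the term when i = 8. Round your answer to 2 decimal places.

S_8 = 2.51 * (-1.56)^8 ≈ 2.51 * 35.0749 ≈ 88.04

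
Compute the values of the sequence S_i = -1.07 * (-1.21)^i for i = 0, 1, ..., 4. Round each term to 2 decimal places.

This is a geometric sequence.
i=0: S_0 = -1.07 * (-1.21)^0 = -1.07
i=1: S_1 = -1.07 * (-1.21)^1 ≈ 1.29
i=2: S_2 = -1.07 * (-1.21)^2 ≈ -1.57
i=3: S_3 = -1.07 * (-1.21)^3 ≈ 1.9
i=4: S_4 = -1.07 * (-1.21)^4 ≈ -2.29
The first 5 terms are: [-1.07, 1.29, -1.57, 1.9, -2.29]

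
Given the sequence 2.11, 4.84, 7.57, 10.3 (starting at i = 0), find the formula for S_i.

Check differences: 4.84 - 2.11 = 2.73
7.57 - 4.84 = 2.73
Common difference d = 2.73.
First term a = 2.11.
Formula: S_i = 2.11 + 2.73*i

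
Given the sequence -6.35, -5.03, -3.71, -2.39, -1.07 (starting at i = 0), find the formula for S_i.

Check differences: -5.03 - -6.35 = 1.32
-3.71 - -5.03 = 1.32
Common difference d = 1.32.
First term a = -6.35.
Formula: S_i = -6.35 + 1.32*i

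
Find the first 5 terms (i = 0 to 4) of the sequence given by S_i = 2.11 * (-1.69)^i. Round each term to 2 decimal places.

This is a geometric sequence.
i=0: S_0 = 2.11 * (-1.69)^0 = 2.11
i=1: S_1 = 2.11 * (-1.69)^1 ≈ -3.57
i=2: S_2 = 2.11 * (-1.69)^2 ≈ 6.03
i=3: S_3 = 2.11 * (-1.69)^3 ≈ -10.18
i=4: S_4 = 2.11 * (-1.69)^4 ≈ 17.21
The first 5 terms are: [2.11, -3.57, 6.03, -10.18, 17.21]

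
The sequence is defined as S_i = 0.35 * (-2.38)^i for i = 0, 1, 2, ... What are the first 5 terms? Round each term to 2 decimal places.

This is a geometric sequence.
i=0: S_0 = 0.35 * (-2.38)^0 = 0.35
i=1: S_1 = 0.35 * (-2.38)^1 ≈ -0.83
i=2: S_2 = 0.35 * (-2.38)^2 ≈ 1.98
i=3: S_3 = 0.35 * (-2.38)^3 ≈ -4.72
i=4: S_4 = 0.35 * (-2.38)^4 ≈ 11.23
The first 5 terms are: [0.35, -0.83, 1.98, -4.72, 11.23]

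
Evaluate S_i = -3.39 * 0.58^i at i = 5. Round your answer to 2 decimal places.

S_5 = -3.39 * 0.58^5 ≈ -3.39 * 0.0656 ≈ -0.22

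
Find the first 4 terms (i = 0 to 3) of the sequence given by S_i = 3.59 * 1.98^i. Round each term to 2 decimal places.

This is a geometric sequence.
i=0: S_0 = 3.59 * 1.98^0 = 3.59
i=1: S_1 = 3.59 * 1.98^1 ≈ 7.11
i=2: S_2 = 3.59 * 1.98^2 ≈ 14.07
i=3: S_3 = 3.59 * 1.98^3 ≈ 27.87
The first 4 terms are: [3.59, 7.11, 14.07, 27.87]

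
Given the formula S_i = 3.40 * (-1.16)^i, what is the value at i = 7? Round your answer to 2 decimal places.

S_7 = 3.4 * (-1.16)^7 ≈ 3.4 * -2.8262 ≈ -9.61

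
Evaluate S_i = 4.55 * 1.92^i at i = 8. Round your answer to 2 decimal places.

S_8 = 4.55 * 1.92^8 ≈ 4.55 * 184.6757 ≈ 840.27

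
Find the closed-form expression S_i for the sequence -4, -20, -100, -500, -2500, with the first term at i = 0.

Check ratios: -20 / -4 = 5.0
Common ratio r = 5.
First term a = -4.
Formula: S_i = -4 * 5^i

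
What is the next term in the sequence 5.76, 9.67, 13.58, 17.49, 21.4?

Differences: 9.67 - 5.76 = 3.91
This is an arithmetic sequence with common difference d = 3.91.
Next term = 21.4 + 3.91 = 25.31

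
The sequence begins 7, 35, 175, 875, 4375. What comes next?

Ratios: 35 / 7 = 5.0
This is a geometric sequence with common ratio r = 5.
Next term = 4375 * 5 = 21875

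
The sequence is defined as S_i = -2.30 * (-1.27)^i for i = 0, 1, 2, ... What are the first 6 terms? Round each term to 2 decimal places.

This is a geometric sequence.
i=0: S_0 = -2.3 * (-1.27)^0 = -2.3
i=1: S_1 = -2.3 * (-1.27)^1 ≈ 2.92
i=2: S_2 = -2.3 * (-1.27)^2 ≈ -3.71
i=3: S_3 = -2.3 * (-1.27)^3 ≈ 4.71
i=4: S_4 = -2.3 * (-1.27)^4 ≈ -5.98
i=5: S_5 = -2.3 * (-1.27)^5 ≈ 7.6
The first 6 terms are: [-2.3, 2.92, -3.71, 4.71, -5.98, 7.6]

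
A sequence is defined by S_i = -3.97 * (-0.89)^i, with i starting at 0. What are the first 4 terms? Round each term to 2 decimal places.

This is a geometric sequence.
i=0: S_0 = -3.97 * (-0.89)^0 = -3.97
i=1: S_1 = -3.97 * (-0.89)^1 ≈ 3.53
i=2: S_2 = -3.97 * (-0.89)^2 ≈ -3.14
i=3: S_3 = -3.97 * (-0.89)^3 ≈ 2.8
The first 4 terms are: [-3.97, 3.53, -3.14, 2.8]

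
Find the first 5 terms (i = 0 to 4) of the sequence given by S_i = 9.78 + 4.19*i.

This is an arithmetic sequence.
i=0: S_0 = 9.78 + 4.19*0 = 9.78
i=1: S_1 = 9.78 + 4.19*1 = 13.97
i=2: S_2 = 9.78 + 4.19*2 = 18.16
i=3: S_3 = 9.78 + 4.19*3 = 22.35
i=4: S_4 = 9.78 + 4.19*4 = 26.54
The first 5 terms are: [9.78, 13.97, 18.16, 22.35, 26.54]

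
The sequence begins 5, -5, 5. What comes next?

Ratios: -5 / 5 = -1.0
This is a geometric sequence with common ratio r = -1.
Next term = 5 * -1 = -5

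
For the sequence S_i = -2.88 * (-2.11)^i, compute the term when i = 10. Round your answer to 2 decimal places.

S_10 = -2.88 * (-2.11)^10 ≈ -2.88 * 1749.1399 ≈ -5037.52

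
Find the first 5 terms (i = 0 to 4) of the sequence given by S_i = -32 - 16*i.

This is an arithmetic sequence.
i=0: S_0 = -32 + -16*0 = -32
i=1: S_1 = -32 + -16*1 = -48
i=2: S_2 = -32 + -16*2 = -64
i=3: S_3 = -32 + -16*3 = -80
i=4: S_4 = -32 + -16*4 = -96
The first 5 terms are: [-32, -48, -64, -80, -96]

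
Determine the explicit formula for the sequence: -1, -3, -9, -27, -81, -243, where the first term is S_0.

Check ratios: -3 / -1 = 3.0
Common ratio r = 3.
First term a = -1.
Formula: S_i = -1 * 3^i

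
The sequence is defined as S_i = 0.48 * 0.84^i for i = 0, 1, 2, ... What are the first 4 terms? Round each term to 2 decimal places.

This is a geometric sequence.
i=0: S_0 = 0.48 * 0.84^0 = 0.48
i=1: S_1 = 0.48 * 0.84^1 ≈ 0.4
i=2: S_2 = 0.48 * 0.84^2 ≈ 0.34
i=3: S_3 = 0.48 * 0.84^3 ≈ 0.28
The first 4 terms are: [0.48, 0.4, 0.34, 0.28]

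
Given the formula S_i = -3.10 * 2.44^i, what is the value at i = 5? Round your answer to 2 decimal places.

S_5 = -3.1 * 2.44^5 ≈ -3.1 * 86.4867 ≈ -268.11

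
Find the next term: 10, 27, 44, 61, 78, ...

Differences: 27 - 10 = 17
This is an arithmetic sequence with common difference d = 17.
Next term = 78 + 17 = 95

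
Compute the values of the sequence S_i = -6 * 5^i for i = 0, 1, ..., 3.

This is a geometric sequence.
i=0: S_0 = -6 * 5^0 = -6
i=1: S_1 = -6 * 5^1 = -30
i=2: S_2 = -6 * 5^2 = -150
i=3: S_3 = -6 * 5^3 = -750
The first 4 terms are: [-6, -30, -150, -750]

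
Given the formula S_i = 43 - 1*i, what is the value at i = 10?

S_10 = 43 + -1*10 = 43 + -10 = 33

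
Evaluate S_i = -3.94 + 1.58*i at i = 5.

S_5 = -3.94 + 1.58*5 = -3.94 + 7.9 = 3.96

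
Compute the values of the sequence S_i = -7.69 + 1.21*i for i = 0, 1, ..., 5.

This is an arithmetic sequence.
i=0: S_0 = -7.69 + 1.21*0 = -7.69
i=1: S_1 = -7.69 + 1.21*1 = -6.48
i=2: S_2 = -7.69 + 1.21*2 = -5.27
i=3: S_3 = -7.69 + 1.21*3 = -4.06
i=4: S_4 = -7.69 + 1.21*4 = -2.85
i=5: S_5 = -7.69 + 1.21*5 = -1.64
The first 6 terms are: [-7.69, -6.48, -5.27, -4.06, -2.85, -1.64]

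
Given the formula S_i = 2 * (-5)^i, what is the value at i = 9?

S_9 = 2 * (-5)^9 = 2 * -1953125 = -3906250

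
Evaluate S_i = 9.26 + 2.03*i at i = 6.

S_6 = 9.26 + 2.03*6 = 9.26 + 12.18 = 21.44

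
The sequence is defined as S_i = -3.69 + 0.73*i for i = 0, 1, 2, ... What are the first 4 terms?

This is an arithmetic sequence.
i=0: S_0 = -3.69 + 0.73*0 = -3.69
i=1: S_1 = -3.69 + 0.73*1 = -2.96
i=2: S_2 = -3.69 + 0.73*2 = -2.23
i=3: S_3 = -3.69 + 0.73*3 = -1.5
The first 4 terms are: [-3.69, -2.96, -2.23, -1.5]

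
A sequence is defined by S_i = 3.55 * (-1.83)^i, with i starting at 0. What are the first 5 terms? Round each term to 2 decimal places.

This is a geometric sequence.
i=0: S_0 = 3.55 * (-1.83)^0 = 3.55
i=1: S_1 = 3.55 * (-1.83)^1 ≈ -6.5
i=2: S_2 = 3.55 * (-1.83)^2 ≈ 11.89
i=3: S_3 = 3.55 * (-1.83)^3 ≈ -21.76
i=4: S_4 = 3.55 * (-1.83)^4 ≈ 39.81
The first 5 terms are: [3.55, -6.5, 11.89, -21.76, 39.81]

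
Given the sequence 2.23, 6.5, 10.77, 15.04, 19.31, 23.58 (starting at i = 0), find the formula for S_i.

Check differences: 6.5 - 2.23 = 4.27
10.77 - 6.5 = 4.27
Common difference d = 4.27.
First term a = 2.23.
Formula: S_i = 2.23 + 4.27*i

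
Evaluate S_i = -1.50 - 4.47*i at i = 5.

S_5 = -1.5 + -4.47*5 = -1.5 + -22.35 = -23.85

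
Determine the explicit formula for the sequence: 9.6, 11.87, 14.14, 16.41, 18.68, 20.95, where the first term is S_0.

Check differences: 11.87 - 9.6 = 2.27
14.14 - 11.87 = 2.27
Common difference d = 2.27.
First term a = 9.6.
Formula: S_i = 9.60 + 2.27*i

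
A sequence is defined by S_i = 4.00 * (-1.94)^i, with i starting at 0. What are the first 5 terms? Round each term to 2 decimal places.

This is a geometric sequence.
i=0: S_0 = 4.0 * (-1.94)^0 = 4.0
i=1: S_1 = 4.0 * (-1.94)^1 = -7.76
i=2: S_2 = 4.0 * (-1.94)^2 ≈ 15.05
i=3: S_3 = 4.0 * (-1.94)^3 ≈ -29.21
i=4: S_4 = 4.0 * (-1.94)^4 ≈ 56.66
The first 5 terms are: [4.0, -7.76, 15.05, -29.21, 56.66]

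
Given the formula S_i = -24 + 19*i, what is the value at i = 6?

S_6 = -24 + 19*6 = -24 + 114 = 90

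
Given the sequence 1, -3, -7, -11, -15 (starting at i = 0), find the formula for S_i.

Check differences: -3 - 1 = -4
-7 - -3 = -4
Common difference d = -4.
First term a = 1.
Formula: S_i = 1 - 4*i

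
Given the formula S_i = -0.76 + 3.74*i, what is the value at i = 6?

S_6 = -0.76 + 3.74*6 = -0.76 + 22.44 = 21.68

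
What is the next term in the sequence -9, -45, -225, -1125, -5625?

Ratios: -45 / -9 = 5.0
This is a geometric sequence with common ratio r = 5.
Next term = -5625 * 5 = -28125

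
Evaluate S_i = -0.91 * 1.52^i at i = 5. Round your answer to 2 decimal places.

S_5 = -0.91 * 1.52^5 ≈ -0.91 * 8.1137 ≈ -7.38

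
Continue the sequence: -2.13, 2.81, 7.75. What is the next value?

Differences: 2.81 - -2.13 = 4.94
This is an arithmetic sequence with common difference d = 4.94.
Next term = 7.75 + 4.94 = 12.69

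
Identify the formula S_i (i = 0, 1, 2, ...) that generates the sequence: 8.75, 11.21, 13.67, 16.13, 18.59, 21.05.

Check differences: 11.21 - 8.75 = 2.46
13.67 - 11.21 = 2.46
Common difference d = 2.46.
First term a = 8.75.
Formula: S_i = 8.75 + 2.46*i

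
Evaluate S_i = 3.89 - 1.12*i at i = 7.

S_7 = 3.89 + -1.12*7 = 3.89 + -7.84 = -3.95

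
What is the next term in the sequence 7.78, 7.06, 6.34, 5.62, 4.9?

Differences: 7.06 - 7.78 = -0.72
This is an arithmetic sequence with common difference d = -0.72.
Next term = 4.9 + -0.72 = 4.18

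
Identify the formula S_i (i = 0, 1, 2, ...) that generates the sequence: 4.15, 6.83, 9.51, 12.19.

Check differences: 6.83 - 4.15 = 2.68
9.51 - 6.83 = 2.68
Common difference d = 2.68.
First term a = 4.15.
Formula: S_i = 4.15 + 2.68*i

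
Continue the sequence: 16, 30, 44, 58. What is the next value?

Differences: 30 - 16 = 14
This is an arithmetic sequence with common difference d = 14.
Next term = 58 + 14 = 72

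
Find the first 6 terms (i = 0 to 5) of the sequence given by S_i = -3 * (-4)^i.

This is a geometric sequence.
i=0: S_0 = -3 * (-4)^0 = -3
i=1: S_1 = -3 * (-4)^1 = 12
i=2: S_2 = -3 * (-4)^2 = -48
i=3: S_3 = -3 * (-4)^3 = 192
i=4: S_4 = -3 * (-4)^4 = -768
i=5: S_5 = -3 * (-4)^5 = 3072
The first 6 terms are: [-3, 12, -48, 192, -768, 3072]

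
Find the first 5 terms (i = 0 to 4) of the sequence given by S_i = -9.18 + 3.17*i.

This is an arithmetic sequence.
i=0: S_0 = -9.18 + 3.17*0 = -9.18
i=1: S_1 = -9.18 + 3.17*1 = -6.01
i=2: S_2 = -9.18 + 3.17*2 = -2.84
i=3: S_3 = -9.18 + 3.17*3 = 0.33
i=4: S_4 = -9.18 + 3.17*4 = 3.5
The first 5 terms are: [-9.18, -6.01, -2.84, 0.33, 3.5]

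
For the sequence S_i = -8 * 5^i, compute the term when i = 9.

S_9 = -8 * 5^9 = -8 * 1953125 = -15625000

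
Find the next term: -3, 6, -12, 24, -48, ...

Ratios: 6 / -3 = -2.0
This is a geometric sequence with common ratio r = -2.
Next term = -48 * -2 = 96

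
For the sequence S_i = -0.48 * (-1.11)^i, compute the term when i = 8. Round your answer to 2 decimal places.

S_8 = -0.48 * (-1.11)^8 ≈ -0.48 * 2.3045 ≈ -1.11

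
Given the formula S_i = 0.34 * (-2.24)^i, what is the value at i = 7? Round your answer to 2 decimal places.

S_7 = 0.34 * (-2.24)^7 ≈ 0.34 * -282.9672 ≈ -96.21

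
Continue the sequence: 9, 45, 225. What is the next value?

Ratios: 45 / 9 = 5.0
This is a geometric sequence with common ratio r = 5.
Next term = 225 * 5 = 1125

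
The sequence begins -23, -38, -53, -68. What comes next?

Differences: -38 - -23 = -15
This is an arithmetic sequence with common difference d = -15.
Next term = -68 + -15 = -83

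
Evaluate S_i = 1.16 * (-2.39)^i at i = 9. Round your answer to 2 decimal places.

S_9 = 1.16 * (-2.39)^9 ≈ 1.16 * -2544.3749 ≈ -2951.47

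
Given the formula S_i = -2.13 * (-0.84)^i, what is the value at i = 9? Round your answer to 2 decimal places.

S_9 = -2.13 * (-0.84)^9 ≈ -2.13 * -0.2082 ≈ 0.44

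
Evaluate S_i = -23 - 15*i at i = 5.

S_5 = -23 + -15*5 = -23 + -75 = -98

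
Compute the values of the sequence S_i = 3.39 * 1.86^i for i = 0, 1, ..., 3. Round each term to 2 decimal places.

This is a geometric sequence.
i=0: S_0 = 3.39 * 1.86^0 = 3.39
i=1: S_1 = 3.39 * 1.86^1 ≈ 6.31
i=2: S_2 = 3.39 * 1.86^2 ≈ 11.73
i=3: S_3 = 3.39 * 1.86^3 ≈ 21.81
The first 4 terms are: [3.39, 6.31, 11.73, 21.81]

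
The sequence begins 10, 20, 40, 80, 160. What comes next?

Ratios: 20 / 10 = 2.0
This is a geometric sequence with common ratio r = 2.
Next term = 160 * 2 = 320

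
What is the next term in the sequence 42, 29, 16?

Differences: 29 - 42 = -13
This is an arithmetic sequence with common difference d = -13.
Next term = 16 + -13 = 3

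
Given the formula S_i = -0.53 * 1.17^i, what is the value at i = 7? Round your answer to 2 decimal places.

S_7 = -0.53 * 1.17^7 ≈ -0.53 * 3.0012 ≈ -1.59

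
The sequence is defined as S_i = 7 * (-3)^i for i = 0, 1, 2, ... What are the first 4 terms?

This is a geometric sequence.
i=0: S_0 = 7 * (-3)^0 = 7
i=1: S_1 = 7 * (-3)^1 = -21
i=2: S_2 = 7 * (-3)^2 = 63
i=3: S_3 = 7 * (-3)^3 = -189
The first 4 terms are: [7, -21, 63, -189]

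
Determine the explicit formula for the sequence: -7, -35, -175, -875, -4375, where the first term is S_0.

Check ratios: -35 / -7 = 5.0
Common ratio r = 5.
First term a = -7.
Formula: S_i = -7 * 5^i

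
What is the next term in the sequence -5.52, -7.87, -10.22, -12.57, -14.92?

Differences: -7.87 - -5.52 = -2.35
This is an arithmetic sequence with common difference d = -2.35.
Next term = -14.92 + -2.35 = -17.27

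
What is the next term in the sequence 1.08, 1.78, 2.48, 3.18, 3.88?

Differences: 1.78 - 1.08 = 0.7
This is an arithmetic sequence with common difference d = 0.7.
Next term = 3.88 + 0.7 = 4.58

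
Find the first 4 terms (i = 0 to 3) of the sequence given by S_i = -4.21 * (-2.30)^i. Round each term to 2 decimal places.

This is a geometric sequence.
i=0: S_0 = -4.21 * (-2.3)^0 = -4.21
i=1: S_1 = -4.21 * (-2.3)^1 ≈ 9.68
i=2: S_2 = -4.21 * (-2.3)^2 ≈ -22.27
i=3: S_3 = -4.21 * (-2.3)^3 ≈ 51.22
The first 4 terms are: [-4.21, 9.68, -22.27, 51.22]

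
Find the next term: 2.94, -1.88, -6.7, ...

Differences: -1.88 - 2.94 = -4.82
This is an arithmetic sequence with common difference d = -4.82.
Next term = -6.7 + -4.82 = -11.52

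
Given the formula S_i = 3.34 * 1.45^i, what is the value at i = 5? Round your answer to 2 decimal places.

S_5 = 3.34 * 1.45^5 ≈ 3.34 * 6.4097 ≈ 21.41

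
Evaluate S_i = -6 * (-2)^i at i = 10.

S_10 = -6 * (-2)^10 = -6 * 1024 = -6144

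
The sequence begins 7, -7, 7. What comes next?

Ratios: -7 / 7 = -1.0
This is a geometric sequence with common ratio r = -1.
Next term = 7 * -1 = -7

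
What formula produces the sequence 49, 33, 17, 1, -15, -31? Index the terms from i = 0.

Check differences: 33 - 49 = -16
17 - 33 = -16
Common difference d = -16.
First term a = 49.
Formula: S_i = 49 - 16*i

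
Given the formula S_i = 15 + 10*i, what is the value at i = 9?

S_9 = 15 + 10*9 = 15 + 90 = 105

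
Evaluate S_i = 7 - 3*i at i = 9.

S_9 = 7 + -3*9 = 7 + -27 = -20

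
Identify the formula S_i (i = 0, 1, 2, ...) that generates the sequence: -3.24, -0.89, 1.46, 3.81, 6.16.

Check differences: -0.89 - -3.24 = 2.35
1.46 - -0.89 = 2.35
Common difference d = 2.35.
First term a = -3.24.
Formula: S_i = -3.24 + 2.35*i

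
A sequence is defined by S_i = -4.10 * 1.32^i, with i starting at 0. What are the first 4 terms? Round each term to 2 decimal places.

This is a geometric sequence.
i=0: S_0 = -4.1 * 1.32^0 = -4.1
i=1: S_1 = -4.1 * 1.32^1 ≈ -5.41
i=2: S_2 = -4.1 * 1.32^2 ≈ -7.14
i=3: S_3 = -4.1 * 1.32^3 ≈ -9.43
The first 4 terms are: [-4.1, -5.41, -7.14, -9.43]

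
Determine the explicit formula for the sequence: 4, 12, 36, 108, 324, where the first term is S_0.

Check ratios: 12 / 4 = 3.0
Common ratio r = 3.
First term a = 4.
Formula: S_i = 4 * 3^i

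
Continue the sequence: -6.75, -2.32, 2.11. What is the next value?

Differences: -2.32 - -6.75 = 4.43
This is an arithmetic sequence with common difference d = 4.43.
Next term = 2.11 + 4.43 = 6.54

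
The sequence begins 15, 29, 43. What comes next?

Differences: 29 - 15 = 14
This is an arithmetic sequence with common difference d = 14.
Next term = 43 + 14 = 57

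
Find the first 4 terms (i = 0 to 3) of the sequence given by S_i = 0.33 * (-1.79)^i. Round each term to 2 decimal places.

This is a geometric sequence.
i=0: S_0 = 0.33 * (-1.79)^0 = 0.33
i=1: S_1 = 0.33 * (-1.79)^1 ≈ -0.59
i=2: S_2 = 0.33 * (-1.79)^2 ≈ 1.06
i=3: S_3 = 0.33 * (-1.79)^3 ≈ -1.89
The first 4 terms are: [0.33, -0.59, 1.06, -1.89]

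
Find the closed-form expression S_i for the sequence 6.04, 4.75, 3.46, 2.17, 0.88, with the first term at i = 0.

Check differences: 4.75 - 6.04 = -1.29
3.46 - 4.75 = -1.29
Common difference d = -1.29.
First term a = 6.04.
Formula: S_i = 6.04 - 1.29*i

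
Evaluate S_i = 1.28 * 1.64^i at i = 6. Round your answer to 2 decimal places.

S_6 = 1.28 * 1.64^6 ≈ 1.28 * 19.4564 ≈ 24.9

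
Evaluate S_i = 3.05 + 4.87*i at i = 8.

S_8 = 3.05 + 4.87*8 = 3.05 + 38.96 = 42.01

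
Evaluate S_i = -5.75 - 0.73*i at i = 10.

S_10 = -5.75 + -0.73*10 = -5.75 + -7.3 = -13.05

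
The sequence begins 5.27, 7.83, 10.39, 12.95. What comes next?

Differences: 7.83 - 5.27 = 2.56
This is an arithmetic sequence with common difference d = 2.56.
Next term = 12.95 + 2.56 = 15.51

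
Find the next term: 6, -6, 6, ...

Ratios: -6 / 6 = -1.0
This is a geometric sequence with common ratio r = -1.
Next term = 6 * -1 = -6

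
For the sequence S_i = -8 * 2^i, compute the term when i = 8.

S_8 = -8 * 2^8 = -8 * 256 = -2048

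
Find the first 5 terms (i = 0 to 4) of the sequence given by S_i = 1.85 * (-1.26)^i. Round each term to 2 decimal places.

This is a geometric sequence.
i=0: S_0 = 1.85 * (-1.26)^0 = 1.85
i=1: S_1 = 1.85 * (-1.26)^1 ≈ -2.33
i=2: S_2 = 1.85 * (-1.26)^2 ≈ 2.94
i=3: S_3 = 1.85 * (-1.26)^3 ≈ -3.7
i=4: S_4 = 1.85 * (-1.26)^4 ≈ 4.66
The first 5 terms are: [1.85, -2.33, 2.94, -3.7, 4.66]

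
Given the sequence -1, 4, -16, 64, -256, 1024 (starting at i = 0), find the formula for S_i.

Check ratios: 4 / -1 = -4.0
Common ratio r = -4.
First term a = -1.
Formula: S_i = -1 * (-4)^i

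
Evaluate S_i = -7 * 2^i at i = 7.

S_7 = -7 * 2^7 = -7 * 128 = -896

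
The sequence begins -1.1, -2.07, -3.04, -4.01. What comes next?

Differences: -2.07 - -1.1 = -0.97
This is an arithmetic sequence with common difference d = -0.97.
Next term = -4.01 + -0.97 = -4.98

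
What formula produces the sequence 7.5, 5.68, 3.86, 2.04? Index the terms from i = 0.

Check differences: 5.68 - 7.5 = -1.82
3.86 - 5.68 = -1.82
Common difference d = -1.82.
First term a = 7.5.
Formula: S_i = 7.50 - 1.82*i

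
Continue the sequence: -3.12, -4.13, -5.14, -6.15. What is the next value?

Differences: -4.13 - -3.12 = -1.01
This is an arithmetic sequence with common difference d = -1.01.
Next term = -6.15 + -1.01 = -7.16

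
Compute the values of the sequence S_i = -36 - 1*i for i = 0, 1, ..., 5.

This is an arithmetic sequence.
i=0: S_0 = -36 + -1*0 = -36
i=1: S_1 = -36 + -1*1 = -37
i=2: S_2 = -36 + -1*2 = -38
i=3: S_3 = -36 + -1*3 = -39
i=4: S_4 = -36 + -1*4 = -40
i=5: S_5 = -36 + -1*5 = -41
The first 6 terms are: [-36, -37, -38, -39, -40, -41]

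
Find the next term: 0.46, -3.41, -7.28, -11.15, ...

Differences: -3.41 - 0.46 = -3.87
This is an arithmetic sequence with common difference d = -3.87.
Next term = -11.15 + -3.87 = -15.02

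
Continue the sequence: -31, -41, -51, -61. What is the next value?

Differences: -41 - -31 = -10
This is an arithmetic sequence with common difference d = -10.
Next term = -61 + -10 = -71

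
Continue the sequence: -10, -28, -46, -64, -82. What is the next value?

Differences: -28 - -10 = -18
This is an arithmetic sequence with common difference d = -18.
Next term = -82 + -18 = -100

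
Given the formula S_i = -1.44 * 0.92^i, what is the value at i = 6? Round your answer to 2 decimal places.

S_6 = -1.44 * 0.92^6 ≈ -1.44 * 0.6064 ≈ -0.87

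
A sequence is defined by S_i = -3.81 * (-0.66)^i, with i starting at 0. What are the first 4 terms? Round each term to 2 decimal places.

This is a geometric sequence.
i=0: S_0 = -3.81 * (-0.66)^0 = -3.81
i=1: S_1 = -3.81 * (-0.66)^1 ≈ 2.51
i=2: S_2 = -3.81 * (-0.66)^2 ≈ -1.66
i=3: S_3 = -3.81 * (-0.66)^3 ≈ 1.1
The first 4 terms are: [-3.81, 2.51, -1.66, 1.1]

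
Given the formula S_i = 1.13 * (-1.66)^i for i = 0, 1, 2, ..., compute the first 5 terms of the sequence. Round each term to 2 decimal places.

This is a geometric sequence.
i=0: S_0 = 1.13 * (-1.66)^0 = 1.13
i=1: S_1 = 1.13 * (-1.66)^1 ≈ -1.88
i=2: S_2 = 1.13 * (-1.66)^2 ≈ 3.11
i=3: S_3 = 1.13 * (-1.66)^3 ≈ -5.17
i=4: S_4 = 1.13 * (-1.66)^4 ≈ 8.58
The first 5 terms are: [1.13, -1.88, 3.11, -5.17, 8.58]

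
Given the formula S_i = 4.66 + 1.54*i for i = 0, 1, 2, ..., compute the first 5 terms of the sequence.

This is an arithmetic sequence.
i=0: S_0 = 4.66 + 1.54*0 = 4.66
i=1: S_1 = 4.66 + 1.54*1 = 6.2
i=2: S_2 = 4.66 + 1.54*2 = 7.74
i=3: S_3 = 4.66 + 1.54*3 = 9.28
i=4: S_4 = 4.66 + 1.54*4 = 10.82
The first 5 terms are: [4.66, 6.2, 7.74, 9.28, 10.82]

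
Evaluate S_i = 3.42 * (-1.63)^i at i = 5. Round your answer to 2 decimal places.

S_5 = 3.42 * (-1.63)^5 ≈ 3.42 * -11.5064 ≈ -39.35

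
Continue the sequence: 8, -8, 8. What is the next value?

Ratios: -8 / 8 = -1.0
This is a geometric sequence with common ratio r = -1.
Next term = 8 * -1 = -8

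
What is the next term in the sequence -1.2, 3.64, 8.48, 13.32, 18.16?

Differences: 3.64 - -1.2 = 4.84
This is an arithmetic sequence with common difference d = 4.84.
Next term = 18.16 + 4.84 = 23.0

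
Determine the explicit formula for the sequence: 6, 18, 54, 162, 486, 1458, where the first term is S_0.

Check ratios: 18 / 6 = 3.0
Common ratio r = 3.
First term a = 6.
Formula: S_i = 6 * 3^i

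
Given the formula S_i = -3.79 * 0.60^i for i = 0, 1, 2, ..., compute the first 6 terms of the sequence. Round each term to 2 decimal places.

This is a geometric sequence.
i=0: S_0 = -3.79 * 0.6^0 = -3.79
i=1: S_1 = -3.79 * 0.6^1 ≈ -2.27
i=2: S_2 = -3.79 * 0.6^2 ≈ -1.36
i=3: S_3 = -3.79 * 0.6^3 ≈ -0.82
i=4: S_4 = -3.79 * 0.6^4 ≈ -0.49
i=5: S_5 = -3.79 * 0.6^5 ≈ -0.29
The first 6 terms are: [-3.79, -2.27, -1.36, -0.82, -0.49, -0.29]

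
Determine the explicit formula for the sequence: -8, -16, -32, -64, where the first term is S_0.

Check ratios: -16 / -8 = 2.0
Common ratio r = 2.
First term a = -8.
Formula: S_i = -8 * 2^i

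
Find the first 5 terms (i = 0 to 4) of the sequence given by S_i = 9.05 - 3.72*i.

This is an arithmetic sequence.
i=0: S_0 = 9.05 + -3.72*0 = 9.05
i=1: S_1 = 9.05 + -3.72*1 = 5.33
i=2: S_2 = 9.05 + -3.72*2 = 1.61
i=3: S_3 = 9.05 + -3.72*3 = -2.11
i=4: S_4 = 9.05 + -3.72*4 = -5.83
The first 5 terms are: [9.05, 5.33, 1.61, -2.11, -5.83]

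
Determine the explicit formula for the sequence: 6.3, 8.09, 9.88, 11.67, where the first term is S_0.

Check differences: 8.09 - 6.3 = 1.79
9.88 - 8.09 = 1.79
Common difference d = 1.79.
First term a = 6.3.
Formula: S_i = 6.30 + 1.79*i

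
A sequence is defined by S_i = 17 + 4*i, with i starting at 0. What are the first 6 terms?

This is an arithmetic sequence.
i=0: S_0 = 17 + 4*0 = 17
i=1: S_1 = 17 + 4*1 = 21
i=2: S_2 = 17 + 4*2 = 25
i=3: S_3 = 17 + 4*3 = 29
i=4: S_4 = 17 + 4*4 = 33
i=5: S_5 = 17 + 4*5 = 37
The first 6 terms are: [17, 21, 25, 29, 33, 37]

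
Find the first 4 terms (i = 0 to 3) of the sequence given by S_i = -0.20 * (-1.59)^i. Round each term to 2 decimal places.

This is a geometric sequence.
i=0: S_0 = -0.2 * (-1.59)^0 = -0.2
i=1: S_1 = -0.2 * (-1.59)^1 ≈ 0.32
i=2: S_2 = -0.2 * (-1.59)^2 ≈ -0.51
i=3: S_3 = -0.2 * (-1.59)^3 ≈ 0.8
The first 4 terms are: [-0.2, 0.32, -0.51, 0.8]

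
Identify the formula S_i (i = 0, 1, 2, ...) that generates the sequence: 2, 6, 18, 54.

Check ratios: 6 / 2 = 3.0
Common ratio r = 3.
First term a = 2.
Formula: S_i = 2 * 3^i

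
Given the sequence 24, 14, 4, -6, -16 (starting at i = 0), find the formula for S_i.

Check differences: 14 - 24 = -10
4 - 14 = -10
Common difference d = -10.
First term a = 24.
Formula: S_i = 24 - 10*i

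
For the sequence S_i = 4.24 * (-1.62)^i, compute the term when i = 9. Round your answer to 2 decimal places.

S_9 = 4.24 * (-1.62)^9 ≈ 4.24 * -76.8485 ≈ -325.84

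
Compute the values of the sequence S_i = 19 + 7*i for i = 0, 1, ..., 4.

This is an arithmetic sequence.
i=0: S_0 = 19 + 7*0 = 19
i=1: S_1 = 19 + 7*1 = 26
i=2: S_2 = 19 + 7*2 = 33
i=3: S_3 = 19 + 7*3 = 40
i=4: S_4 = 19 + 7*4 = 47
The first 5 terms are: [19, 26, 33, 40, 47]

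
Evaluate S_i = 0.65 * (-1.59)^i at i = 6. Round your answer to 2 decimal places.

S_6 = 0.65 * (-1.59)^6 ≈ 0.65 * 16.1578 ≈ 10.5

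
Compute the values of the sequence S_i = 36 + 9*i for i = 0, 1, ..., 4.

This is an arithmetic sequence.
i=0: S_0 = 36 + 9*0 = 36
i=1: S_1 = 36 + 9*1 = 45
i=2: S_2 = 36 + 9*2 = 54
i=3: S_3 = 36 + 9*3 = 63
i=4: S_4 = 36 + 9*4 = 72
The first 5 terms are: [36, 45, 54, 63, 72]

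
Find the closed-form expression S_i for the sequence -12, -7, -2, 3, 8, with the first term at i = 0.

Check differences: -7 - -12 = 5
-2 - -7 = 5
Common difference d = 5.
First term a = -12.
Formula: S_i = -12 + 5*i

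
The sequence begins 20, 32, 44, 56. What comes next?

Differences: 32 - 20 = 12
This is an arithmetic sequence with common difference d = 12.
Next term = 56 + 12 = 68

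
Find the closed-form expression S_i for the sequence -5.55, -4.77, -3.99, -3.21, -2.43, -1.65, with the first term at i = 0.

Check differences: -4.77 - -5.55 = 0.78
-3.99 - -4.77 = 0.78
Common difference d = 0.78.
First term a = -5.55.
Formula: S_i = -5.55 + 0.78*i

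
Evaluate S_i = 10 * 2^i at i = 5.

S_5 = 10 * 2^5 = 10 * 32 = 320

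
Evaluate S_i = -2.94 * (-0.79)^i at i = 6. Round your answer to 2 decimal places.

S_6 = -2.94 * (-0.79)^6 ≈ -2.94 * 0.2431 ≈ -0.71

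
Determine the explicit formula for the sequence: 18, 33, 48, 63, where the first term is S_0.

Check differences: 33 - 18 = 15
48 - 33 = 15
Common difference d = 15.
First term a = 18.
Formula: S_i = 18 + 15*i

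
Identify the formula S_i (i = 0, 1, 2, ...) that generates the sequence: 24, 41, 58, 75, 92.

Check differences: 41 - 24 = 17
58 - 41 = 17
Common difference d = 17.
First term a = 24.
Formula: S_i = 24 + 17*i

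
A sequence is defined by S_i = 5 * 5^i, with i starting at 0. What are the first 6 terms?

This is a geometric sequence.
i=0: S_0 = 5 * 5^0 = 5
i=1: S_1 = 5 * 5^1 = 25
i=2: S_2 = 5 * 5^2 = 125
i=3: S_3 = 5 * 5^3 = 625
i=4: S_4 = 5 * 5^4 = 3125
i=5: S_5 = 5 * 5^5 = 15625
The first 6 terms are: [5, 25, 125, 625, 3125, 15625]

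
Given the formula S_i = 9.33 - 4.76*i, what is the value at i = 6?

S_6 = 9.33 + -4.76*6 = 9.33 + -28.56 = -19.23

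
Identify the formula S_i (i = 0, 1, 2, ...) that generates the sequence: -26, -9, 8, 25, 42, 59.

Check differences: -9 - -26 = 17
8 - -9 = 17
Common difference d = 17.
First term a = -26.
Formula: S_i = -26 + 17*i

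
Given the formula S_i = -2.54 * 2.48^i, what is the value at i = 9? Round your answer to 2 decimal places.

S_9 = -2.54 * 2.48^9 ≈ -2.54 * 3548.666 ≈ -9013.61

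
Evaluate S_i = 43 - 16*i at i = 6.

S_6 = 43 + -16*6 = 43 + -96 = -53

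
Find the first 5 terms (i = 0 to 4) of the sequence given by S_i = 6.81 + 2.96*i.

This is an arithmetic sequence.
i=0: S_0 = 6.81 + 2.96*0 = 6.81
i=1: S_1 = 6.81 + 2.96*1 = 9.77
i=2: S_2 = 6.81 + 2.96*2 = 12.73
i=3: S_3 = 6.81 + 2.96*3 = 15.69
i=4: S_4 = 6.81 + 2.96*4 = 18.65
The first 5 terms are: [6.81, 9.77, 12.73, 15.69, 18.65]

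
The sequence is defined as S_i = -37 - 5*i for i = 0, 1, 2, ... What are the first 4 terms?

This is an arithmetic sequence.
i=0: S_0 = -37 + -5*0 = -37
i=1: S_1 = -37 + -5*1 = -42
i=2: S_2 = -37 + -5*2 = -47
i=3: S_3 = -37 + -5*3 = -52
The first 4 terms are: [-37, -42, -47, -52]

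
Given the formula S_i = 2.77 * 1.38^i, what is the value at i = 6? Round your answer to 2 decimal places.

S_6 = 2.77 * 1.38^6 ≈ 2.77 * 6.9068 ≈ 19.13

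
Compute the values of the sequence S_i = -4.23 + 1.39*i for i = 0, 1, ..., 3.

This is an arithmetic sequence.
i=0: S_0 = -4.23 + 1.39*0 = -4.23
i=1: S_1 = -4.23 + 1.39*1 = -2.84
i=2: S_2 = -4.23 + 1.39*2 = -1.45
i=3: S_3 = -4.23 + 1.39*3 = -0.06
The first 4 terms are: [-4.23, -2.84, -1.45, -0.06]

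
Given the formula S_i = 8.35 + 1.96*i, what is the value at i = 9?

S_9 = 8.35 + 1.96*9 = 8.35 + 17.64 = 25.99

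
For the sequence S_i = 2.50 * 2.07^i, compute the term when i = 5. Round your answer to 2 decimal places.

S_5 = 2.5 * 2.07^5 ≈ 2.5 * 38.00596 ≈ 95.01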